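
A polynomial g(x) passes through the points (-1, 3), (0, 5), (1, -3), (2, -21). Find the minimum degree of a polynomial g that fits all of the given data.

Forward differences of the values at x = -1, 0, 1, 2:
  g  : 3  5  -3  -21
  Δ  : 2  -8  -18
  Δ^2: -10  -10
  Δ^3: 0
The second differences are constant (-10) and nonzero, while all higher differences vanish, so the minimal degree is 2.

2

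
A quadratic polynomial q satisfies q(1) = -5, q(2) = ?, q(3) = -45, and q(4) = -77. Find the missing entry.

On equispaced nodes a degree-2 polynomial has vanishing third forward difference, so
  - q(1) + 3·q(2) - 3·q(3) + q(4) = 0.
Substituting the known values and solving for q(2):
  3·q(2) = -63
  q(2) = -21.

-21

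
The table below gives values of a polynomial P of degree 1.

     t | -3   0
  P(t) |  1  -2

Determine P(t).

Using the Lagrange interpolation formula with nodes -3, 0:
  L_0(t) = t / -3
  L_1(t) = (t + 3) / 3
Then P(t) = 1·L_0(t) - 2·L_1(t).
Expanding and collecting terms gives P(t) = -t - 2.
Check: P(0) = -2. ✓

P(t) = -t - 2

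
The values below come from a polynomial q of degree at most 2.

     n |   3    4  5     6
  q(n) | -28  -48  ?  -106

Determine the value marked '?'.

On equispaced nodes a degree-2 polynomial has vanishing third forward difference, so
  - q(3) + 3·q(4) - 3·q(5) + q(6) = 0.
Substituting the known values and solving for q(5):
  -3·q(5) = 222
  q(5) = -74.

-74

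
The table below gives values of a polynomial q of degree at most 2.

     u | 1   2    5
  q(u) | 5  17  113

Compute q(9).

381

Using the Lagrange interpolation formula with nodes 1, 2, 5:
  L_0(u) = (u - 2)(u - 5) / 4
  L_1(u) = (u - 1)(u - 5) / -3
  L_2(u) = (u - 1)(u - 2) / 12
Then q(u) = 5·L_0(u) + 17·L_1(u) + 113·L_2(u).
Expanding and collecting terms gives q(u) = 5u^2 - 3u + 3.
Evaluating at u = 9: q(9) = 381.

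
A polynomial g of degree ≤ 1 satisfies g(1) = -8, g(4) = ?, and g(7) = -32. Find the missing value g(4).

On equispaced nodes a degree-1 polynomial has vanishing second forward difference, so
  g(1) - 2·g(4) + g(7) = 0.
Substituting the known values and solving for g(4):
  -2·g(4) = 40
  g(4) = -20.

-20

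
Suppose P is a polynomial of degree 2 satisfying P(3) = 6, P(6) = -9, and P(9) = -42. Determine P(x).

Using the Lagrange interpolation formula with nodes 3, 6, 9:
  L_0(x) = (x - 6)(x - 9) / 18
  L_1(x) = (x - 3)(x - 9) / -9
  L_2(x) = (x - 3)(x - 6) / 18
Then P(x) = 6·L_0(x) - 9·L_1(x) - 42·L_2(x).
Expanding and collecting terms gives P(x) = -x^2 + 4x + 3.
Check: P(3) = 6. ✓

P(x) = -x^2 + 4x + 3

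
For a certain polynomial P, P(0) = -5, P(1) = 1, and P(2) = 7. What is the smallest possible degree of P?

1

Forward differences of the values at u = 0, 1, 2:
  P  : -5  1  7
  Δ  : 6  6
  Δ^2: 0
The first differences are constant (6) and nonzero, while all higher differences vanish, so the minimal degree is 1.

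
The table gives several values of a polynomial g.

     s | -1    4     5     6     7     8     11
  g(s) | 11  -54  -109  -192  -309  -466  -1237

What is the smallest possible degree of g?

3

Divided differences on the nodes -1, 4, 5, 6, 7, 8, 11:
  order 0: 11  -54  -109  -192  -309  -466  -1237
  order 1: -13  -55  -83  -117  -157  -257
  order 2: -7  -14  -17  -20  -25
  order 3: -1  -1  -1  -1
  order 4: 0  0  0
  order 5: 0  0
  order 6: 0
The order-3 divided differences are all -1 (nonzero) and every higher order vanishes, so the data lies on a polynomial of degree exactly 3.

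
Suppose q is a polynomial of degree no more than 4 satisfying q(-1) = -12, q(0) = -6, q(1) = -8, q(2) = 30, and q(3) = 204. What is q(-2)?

Forward differences of the values at u = -1, 0, 1, 2, 3:
  q  : -12  -6  -8  30  204
  Δ  : 6  -2  38  174
  Δ^2: -8  40  136
  Δ^3: 48  96
  Δ^4: 48
The fourth differences are constant, confirming degree 4.
Interpolating (Newton forward form) and evaluating at u = -2 gives q(-2) = -26.

-26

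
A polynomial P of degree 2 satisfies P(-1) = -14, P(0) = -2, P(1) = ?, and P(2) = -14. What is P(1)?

-2

On equispaced nodes a degree-2 polynomial has vanishing third forward difference, so
  - P(-1) + 3·P(0) - 3·P(1) + P(2) = 0.
Substituting the known values and solving for P(1):
  -3·P(1) = 6
  P(1) = -2.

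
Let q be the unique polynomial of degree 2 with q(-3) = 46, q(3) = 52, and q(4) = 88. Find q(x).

Write q(x) = ax^2 + bx + c. Substituting each data point gives a linear system:
  9a - 3b + c = 46
  9a + 3b + c = 52
  16a + 4b + c = 88
Solving the system yields a = 5, b = 1, c = 4.
So q(x) = 5x² + x + 4.
Check: q(3) = 52. ✓

q(x) = 5x^2 + x + 4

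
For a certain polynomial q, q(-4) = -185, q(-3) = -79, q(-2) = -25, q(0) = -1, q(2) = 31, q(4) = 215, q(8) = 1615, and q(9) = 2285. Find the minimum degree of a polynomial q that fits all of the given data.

Divided differences on the nodes -4, -3, -2, 0, 2, 4, 8, 9:
  order 0: -185  -79  -25  -1  31  215  1615  2285
  order 1: 106  54  12  16  92  350  670
  order 2: -26  -14  1  19  43  64
  order 3: 3  3  3  3  3
  order 4: 0  0  0  0
  order 5: 0  0  0
  order 6: 0  0
  order 7: 0
The order-3 divided differences are all 3 (nonzero) and every higher order vanishes, so the data lies on a polynomial of degree exactly 3.

3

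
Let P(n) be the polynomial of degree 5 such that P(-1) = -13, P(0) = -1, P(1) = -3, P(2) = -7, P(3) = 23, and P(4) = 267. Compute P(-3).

Forward differences of the values at n = -1, 0, 1, 2, 3, 4:
  P  : -13  -1  -3  -7  23  267
  Δ  : 12  -2  -4  30  244
  Δ^2: -14  -2  34  214
  Δ^3: 12  36  180
  Δ^4: 24  144
  Δ^5: 120
The fifth differences are constant, confirming degree 5.
Interpolating (Newton forward form) and evaluating at n = -3 gives P(-3) = -727.

-727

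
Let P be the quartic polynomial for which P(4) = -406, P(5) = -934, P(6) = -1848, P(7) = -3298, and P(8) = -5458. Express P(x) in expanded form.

Write P(x) = ax^4 + bx^3 + cx^2 + dx + e. Substituting each data point gives a linear system:
  256a + 64b + 16c + 4d + e = -406
  625a + 125b + 25c + 5d + e = -934
  1296a + 216b + 36c + 6d + e = -1848
  2401a + 343b + 49c + 7d + e = -3298
  4096a + 512b + 64c + 8d + e = -5458
Solving the system yields a = -1, b = -3, c = 3, d = -3, e = 6.
So P(x) = -x^4 - 3x^3 + 3x^2 - 3x + 6.
Check: P(5) = -934. ✓

P(x) = -x^4 - 3x^3 + 3x^2 - 3x + 6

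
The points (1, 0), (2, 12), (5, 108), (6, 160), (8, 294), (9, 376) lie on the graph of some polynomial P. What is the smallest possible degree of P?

2

Divided differences on the nodes 1, 2, 5, 6, 8, 9:
  order 0: 0  12  108  160  294  376
  order 1: 12  32  52  67  82
  order 2: 5  5  5  5
  order 3: 0  0  0
  order 4: 0  0
  order 5: 0
The order-2 divided differences are all 5 (nonzero) and every higher order vanishes, so the data lies on a polynomial of degree exactly 2.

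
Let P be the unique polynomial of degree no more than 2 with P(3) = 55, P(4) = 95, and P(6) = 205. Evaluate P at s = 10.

545

Write P(s) = as^2 + bs + c. Substituting each data point gives a linear system:
  9a + 3b + c = 55
  16a + 4b + c = 95
  36a + 6b + c = 205
Solving the system yields a = 5, b = 5, c = -5.
So P(s) = 5s² + 5s - 5.
Then P(10) = 545.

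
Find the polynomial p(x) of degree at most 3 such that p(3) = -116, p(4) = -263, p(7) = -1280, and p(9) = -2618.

p(x) = -3x^3 - 6x^2 + 6x + 1

Write p(x) = ax^3 + bx^2 + cx + d. Substituting each data point gives a linear system:
  27a + 9b + 3c + d = -116
  64a + 16b + 4c + d = -263
  343a + 49b + 7c + d = -1280
  729a + 81b + 9c + d = -2618
Solving the system yields a = -3, b = -6, c = 6, d = 1.
So p(x) = -3x³ - 6x² + 6x + 1.
Check: p(9) = -2618. ✓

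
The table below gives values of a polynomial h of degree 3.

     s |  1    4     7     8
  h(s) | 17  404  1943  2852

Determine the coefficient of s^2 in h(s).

4

Write h(s) = as^3 + bs^2 + cs + d. Substituting each data point gives a linear system:
  a + b + c + d = 17
  64a + 16b + 4c + d = 404
  343a + 49b + 7c + d = 1943
  512a + 64b + 8c + d = 2852
Solving the system yields a = 5, b = 4, c = 4, d = 4.
So h(s) = 5s^3 + 4s^2 + 4s + 4.
The coefficient of s^2 is 4.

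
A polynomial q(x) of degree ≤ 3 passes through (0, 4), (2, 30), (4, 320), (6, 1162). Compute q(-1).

0

Write q(x) = ax^3 + bx^2 + cx + d. Substituting each data point gives a linear system:
  d = 4
  8a + 4b + 2c + d = 30
  64a + 16b + 4c + d = 320
  216a + 36b + 6c + d = 1162
Solving the system yields a = 6, b = -3, c = -5, d = 4.
So q(x) = 6x^3 - 3x^2 - 5x + 4.
Then q(-1) = 0.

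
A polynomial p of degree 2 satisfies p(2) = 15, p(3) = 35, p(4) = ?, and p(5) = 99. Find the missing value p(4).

On equispaced nodes a degree-2 polynomial has vanishing third forward difference, so
  - p(2) + 3·p(3) - 3·p(4) + p(5) = 0.
Substituting the known values and solving for p(4):
  -3·p(4) = -189
  p(4) = 63.

63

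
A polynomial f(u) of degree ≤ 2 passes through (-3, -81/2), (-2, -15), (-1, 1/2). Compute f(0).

6

Using the Lagrange interpolation formula with nodes -3, -2, -1:
  L_0(u) = (u + 2)(u + 1) / 2
  L_1(u) = (u + 3)(u + 1) / -1
  L_2(u) = (u + 3)(u + 2) / 2
Then f(u) = -81/2·L_0(u) - 15·L_1(u) + 1/2·L_2(u).
Expanding and collecting terms gives f(u) = -5u^2 + (1/2)u + 6.
Evaluating at u = 0: f(0) = 6.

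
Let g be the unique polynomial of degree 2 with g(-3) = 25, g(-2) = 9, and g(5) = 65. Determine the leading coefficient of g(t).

3

Write g(t) = at^2 + bt + c. Substituting each data point gives a linear system:
  9a - 3b + c = 25
  4a - 2b + c = 9
  25a + 5b + c = 65
Solving the system yields a = 3, b = -1, c = -5.
So g(t) = 3t² - t - 5.
The leading coefficient is 3.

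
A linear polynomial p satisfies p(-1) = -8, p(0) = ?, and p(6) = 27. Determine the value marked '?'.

The 2 known points determine the degree-1 polynomial uniquely.
Write p(n) = an + b. Substituting each data point gives a linear system:
  -a + b = -8
  6a + b = 27
Solving the system yields a = 5, b = -3.
So p(n) = 5n - 3.
Then p(0) = -3.

-3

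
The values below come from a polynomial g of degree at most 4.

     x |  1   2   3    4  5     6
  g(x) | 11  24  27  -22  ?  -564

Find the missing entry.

-189

On equispaced nodes a degree-4 polynomial has vanishing fifth forward difference, so
  - g(1) + 5·g(2) - 10·g(3) + 10·g(4) - 5·g(5) + g(6) = 0.
Substituting the known values and solving for g(5):
  -5·g(5) = 945
  g(5) = -189.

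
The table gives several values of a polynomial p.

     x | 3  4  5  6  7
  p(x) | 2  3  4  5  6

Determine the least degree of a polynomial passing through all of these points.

1

Forward differences of the values at x = 3, 4, 5, 6, 7:
  p  : 2  3  4  5  6
  Δ  : 1  1  1  1
  Δ^2: 0  0  0
  Δ^3: 0  0
  Δ^4: 0
The first differences are constant (1) and nonzero, while all higher differences vanish, so the minimal degree is 1.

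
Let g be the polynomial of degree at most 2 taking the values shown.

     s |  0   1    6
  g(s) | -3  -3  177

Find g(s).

Write g(s) = as^2 + bs + c. Substituting each data point gives a linear system:
  c = -3
  a + b + c = -3
  36a + 6b + c = 177
Solving the system yields a = 6, b = -6, c = -3.
So g(s) = 6s^2 - 6s - 3.
Check: g(6) = 177. ✓

g(s) = 6s^2 - 6s - 3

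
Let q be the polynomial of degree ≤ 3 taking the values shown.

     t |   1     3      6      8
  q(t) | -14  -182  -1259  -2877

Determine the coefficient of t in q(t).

1

Write q(t) = at^3 + bt^2 + ct + d. Substituting each data point gives a linear system:
  a + b + c + d = -14
  27a + 9b + 3c + d = -182
  216a + 36b + 6c + d = -1259
  512a + 64b + 8c + d = -2877
Solving the system yields a = -5, b = -5, c = 1, d = -5.
So q(t) = -5t^3 - 5t^2 + t - 5.
The coefficient of t is 1.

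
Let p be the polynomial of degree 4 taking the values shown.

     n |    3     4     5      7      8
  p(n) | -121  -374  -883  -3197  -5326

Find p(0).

2

Write p(n) = an^4 + bn^3 + cn^2 + dn + e. Substituting each data point gives a linear system:
  81a + 27b + 9c + 3d + e = -121
  256a + 64b + 16c + 4d + e = -374
  625a + 125b + 25c + 5d + e = -883
  2401a + 343b + 49c + 7d + e = -3197
  4096a + 512b + 64c + 8d + e = -5326
Solving the system yields a = -1, b = -3, c = 5, d = -2, e = 2.
So p(n) = -n^4 - 3n^3 + 5n^2 - 2n + 2.
Then p(0) = 2.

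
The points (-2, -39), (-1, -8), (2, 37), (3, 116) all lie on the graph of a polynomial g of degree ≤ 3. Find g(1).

Write g(x) = ax^3 + bx^2 + cx + d. Substituting each data point gives a linear system:
  -8a + 4b - 2c + d = -39
  -a + b - c + d = -8
  8a + 4b + 2c + d = 37
  27a + 9b + 3c + d = 116
Solving the system yields a = 4, b = 0, c = 3, d = -1.
So g(x) = 4x^3 + 3x - 1.
Then g(1) = 6.

6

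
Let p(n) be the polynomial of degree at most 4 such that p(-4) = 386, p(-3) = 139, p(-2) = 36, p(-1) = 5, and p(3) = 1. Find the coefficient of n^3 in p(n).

-2

Write p(n) = an^4 + bn^3 + cn^2 + dn + e. Substituting each data point gives a linear system:
  256a - 64b + 16c - 4d + e = 386
  81a - 27b + 9c - 3d + e = 139
  16a - 8b + 4c - 2d + e = 36
  a - b + c - d + e = 5
  81a + 27b + 9c + 3d + e = 1
Solving the system yields a = 1, b = -2, c = -1, d = -5, e = -2.
So p(n) = n⁴ - 2n³ - n² - 5n - 2.
The coefficient of n^3 is -2.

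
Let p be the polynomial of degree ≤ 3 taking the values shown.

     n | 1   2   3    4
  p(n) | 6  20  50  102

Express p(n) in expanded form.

p(n) = n^3 + 2n^2 + n + 2

Using the Lagrange interpolation formula with nodes 1, 2, 3, 4:
  L_0(n) = (n - 2)(n - 3)(n - 4) / -6
  L_1(n) = (n - 1)(n - 3)(n - 4) / 2
  L_2(n) = (n - 1)(n - 2)(n - 4) / -2
  L_3(n) = (n - 1)(n - 2)(n - 3) / 6
Then p(n) = 6·L_0(n) + 20·L_1(n) + 50·L_2(n) + 102·L_3(n).
Expanding and collecting terms gives p(n) = n³ + 2n² + n + 2.
Check: p(4) = 102. ✓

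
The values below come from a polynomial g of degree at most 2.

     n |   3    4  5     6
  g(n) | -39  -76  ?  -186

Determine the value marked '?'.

-125

The 3 known points determine the degree-2 polynomial uniquely.
Write g(n) = an^2 + bn + c. Substituting each data point gives a linear system:
  9a + 3b + c = -39
  16a + 4b + c = -76
  36a + 6b + c = -186
Solving the system yields a = -6, b = 5, c = 0.
So g(n) = -6n^2 + 5n.
Then g(5) = -125.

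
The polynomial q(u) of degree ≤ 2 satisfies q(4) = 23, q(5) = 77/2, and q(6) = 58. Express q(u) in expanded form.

q(u) = 2u^2 - (5/2)u + 1

Using the Lagrange interpolation formula with nodes 4, 5, 6:
  L_0(u) = (u - 5)(u - 6) / 2
  L_1(u) = (u - 4)(u - 6) / -1
  L_2(u) = (u - 4)(u - 5) / 2
Then q(u) = 23·L_0(u) + 77/2·L_1(u) + 58·L_2(u).
Expanding and collecting terms gives q(u) = 2u^2 - (5/2)u + 1.
Check: q(4) = 23. ✓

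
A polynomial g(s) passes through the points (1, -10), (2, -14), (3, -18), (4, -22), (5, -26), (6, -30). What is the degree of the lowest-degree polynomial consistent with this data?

1

Forward differences of the values at s = 1, 2, 3, 4, 5, 6:
  g  : -10  -14  -18  -22  -26  -30
  Δ  : -4  -4  -4  -4  -4
  Δ^2: 0  0  0  0
  Δ^3: 0  0  0
  Δ^4: 0  0
  Δ^5: 0
The first differences are constant (-4) and nonzero, while all higher differences vanish, so the minimal degree is 1.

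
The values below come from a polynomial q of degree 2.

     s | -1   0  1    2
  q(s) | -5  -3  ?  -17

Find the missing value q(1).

-7

The 3 known points determine the degree-2 polynomial uniquely.
Write q(s) = as^2 + bs + c. Substituting each data point gives a linear system:
  a - b + c = -5
  c = -3
  4a + 2b + c = -17
Solving the system yields a = -3, b = -1, c = -3.
So q(s) = -3s^2 - s - 3.
Then q(1) = -7.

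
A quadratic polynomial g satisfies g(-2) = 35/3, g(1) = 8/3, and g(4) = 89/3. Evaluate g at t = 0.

5/3

Write g(t) = at^2 + bt + c. Substituting each data point gives a linear system:
  4a - 2b + c = 35/3
  a + b + c = 8/3
  16a + 4b + c = 89/3
Solving the system yields a = 2, b = -1, c = 5/3.
So g(t) = 2t² - t + 5/3.
Then g(0) = 5/3.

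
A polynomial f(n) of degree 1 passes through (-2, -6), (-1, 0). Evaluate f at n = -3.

-12

Using the Lagrange interpolation formula with nodes -2, -1:
  L_0(n) = (n + 1) / -1
  L_1(n) = (n + 2) / 1
Then f(n) = -6·L_0(n) + 0·L_1(n).
Expanding and collecting terms gives f(n) = 6n + 6.
Evaluating at n = -3: f(-3) = -12.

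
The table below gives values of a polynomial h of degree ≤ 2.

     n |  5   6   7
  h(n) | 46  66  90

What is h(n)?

Write h(n) = an^2 + bn + c. Substituting each data point gives a linear system:
  25a + 5b + c = 46
  36a + 6b + c = 66
  49a + 7b + c = 90
Solving the system yields a = 2, b = -2, c = 6.
So h(n) = 2n² - 2n + 6.
Check: h(6) = 66. ✓

h(n) = 2n^2 - 2n + 6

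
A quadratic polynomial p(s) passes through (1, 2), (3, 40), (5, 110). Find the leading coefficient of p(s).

4

Write p(s) = as^2 + bs + c. Substituting each data point gives a linear system:
  a + b + c = 2
  9a + 3b + c = 40
  25a + 5b + c = 110
Solving the system yields a = 4, b = 3, c = -5.
So p(s) = 4s^2 + 3s - 5.
The leading coefficient is 4.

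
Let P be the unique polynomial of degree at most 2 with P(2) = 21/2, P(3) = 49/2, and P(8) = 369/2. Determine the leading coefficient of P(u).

3

Write P(u) = au^2 + bu + c. Substituting each data point gives a linear system:
  4a + 2b + c = 21/2
  9a + 3b + c = 49/2
  64a + 8b + c = 369/2
Solving the system yields a = 3, b = -1, c = 1/2.
So P(u) = 3u^2 - u + 1/2.
The leading coefficient is 3.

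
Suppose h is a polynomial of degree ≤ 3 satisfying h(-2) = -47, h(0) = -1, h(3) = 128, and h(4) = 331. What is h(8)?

Using the Lagrange interpolation formula with nodes -2, 0, 3, 4:
  L_0(s) = s(s - 3)(s - 4) / -60
  L_1(s) = (s + 2)(s - 3)(s - 4) / 24
  L_2(s) = (s + 2)s(s - 4) / -15
  L_3(s) = (s + 2)s(s - 3) / 24
Then h(s) = -47·L_0(s) - 1·L_1(s) + 128·L_2(s) + 331·L_3(s).
Expanding and collecting terms gives h(s) = 6s³ - 2s² - 5s - 1.
Evaluating at s = 8: h(8) = 2903.

2903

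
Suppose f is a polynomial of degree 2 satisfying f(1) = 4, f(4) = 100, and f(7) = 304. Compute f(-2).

Using the Lagrange interpolation formula with nodes 1, 4, 7:
  L_0(s) = (s - 4)(s - 7) / 18
  L_1(s) = (s - 1)(s - 7) / -9
  L_2(s) = (s - 1)(s - 4) / 18
Then f(s) = 4·L_0(s) + 100·L_1(s) + 304·L_2(s).
Expanding and collecting terms gives f(s) = 6s^2 + 2s - 4.
Evaluating at s = -2: f(-2) = 16.

16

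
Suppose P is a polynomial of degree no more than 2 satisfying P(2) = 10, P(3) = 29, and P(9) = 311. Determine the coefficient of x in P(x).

Write P(x) = ax^2 + bx + c. Substituting each data point gives a linear system:
  4a + 2b + c = 10
  9a + 3b + c = 29
  81a + 9b + c = 311
Solving the system yields a = 4, b = -1, c = -4.
So P(x) = 4x^2 - x - 4.
The coefficient of x is -1.

-1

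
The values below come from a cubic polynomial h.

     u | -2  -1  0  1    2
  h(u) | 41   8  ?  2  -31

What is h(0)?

5

On equispaced nodes a degree-3 polynomial has vanishing fourth forward difference, so
  h(-2) - 4·h(-1) + 6·h(0) - 4·h(1) + h(2) = 0.
Substituting the known values and solving for h(0):
  6·h(0) = 30
  h(0) = 5.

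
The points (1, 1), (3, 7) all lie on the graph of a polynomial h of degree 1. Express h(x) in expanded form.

Using the Lagrange interpolation formula with nodes 1, 3:
  L_0(x) = (x - 3) / -2
  L_1(x) = (x - 1) / 2
Then h(x) = 1·L_0(x) + 7·L_1(x).
Expanding and collecting terms gives h(x) = 3x - 2.
Check: h(1) = 1. ✓

h(x) = 3x - 2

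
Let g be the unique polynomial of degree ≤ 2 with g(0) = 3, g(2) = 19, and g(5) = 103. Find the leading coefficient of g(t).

Write g(t) = at^2 + bt + c. Substituting each data point gives a linear system:
  c = 3
  4a + 2b + c = 19
  25a + 5b + c = 103
Solving the system yields a = 4, b = 0, c = 3.
So g(t) = 4t^2 + 3.
The leading coefficient is 4.

4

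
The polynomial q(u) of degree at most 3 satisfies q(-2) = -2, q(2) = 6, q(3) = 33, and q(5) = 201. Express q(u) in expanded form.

Write q(u) = au^3 + bu^2 + cu + d. Substituting each data point gives a linear system:
  -8a + 4b - 2c + d = -2
  8a + 4b + 2c + d = 6
  27a + 9b + 3c + d = 33
  125a + 25b + 5c + d = 201
Solving the system yields a = 2, b = -1, c = -6, d = 6.
So q(u) = 2u^3 - u^2 - 6u + 6.
Check: q(3) = 33. ✓

q(u) = 2u^3 - u^2 - 6u + 6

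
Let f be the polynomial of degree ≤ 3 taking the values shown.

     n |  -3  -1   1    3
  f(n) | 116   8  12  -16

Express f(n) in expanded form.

Write f(n) = an^3 + bn^2 + cn + d. Substituting each data point gives a linear system:
  -27a + 9b - 3c + d = 116
  -a + b - c + d = 8
  a + b + c + d = 12
  27a + 9b + 3c + d = -16
Solving the system yields a = -3, b = 5, c = 5, d = 5.
So f(n) = -3n^3 + 5n^2 + 5n + 5.
Check: f(1) = 12. ✓

f(n) = -3n^3 + 5n^2 + 5n + 5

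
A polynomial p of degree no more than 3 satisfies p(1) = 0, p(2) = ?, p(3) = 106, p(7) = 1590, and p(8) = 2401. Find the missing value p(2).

The 4 known points determine the degree-3 polynomial uniquely.
Write p(x) = ax^3 + bx^2 + cx + d. Substituting each data point gives a linear system:
  a + b + c + d = 0
  27a + 9b + 3c + d = 106
  343a + 49b + 7c + d = 1590
  512a + 64b + 8c + d = 2401
Solving the system yields a = 5, b = -2, c = -4, d = 1.
So p(x) = 5x^3 - 2x^2 - 4x + 1.
Then p(2) = 25.

25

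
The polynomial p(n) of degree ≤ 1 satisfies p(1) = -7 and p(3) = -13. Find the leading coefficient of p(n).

-3

Write p(n) = an + b. Substituting each data point gives a linear system:
  a + b = -7
  3a + b = -13
Solving the system yields a = -3, b = -4.
So p(n) = -3n - 4.
The leading coefficient is -3.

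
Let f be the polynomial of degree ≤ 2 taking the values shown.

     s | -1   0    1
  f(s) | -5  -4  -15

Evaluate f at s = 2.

-38

Using the Lagrange interpolation formula with nodes -1, 0, 1:
  L_0(s) = s(s - 1) / 2
  L_1(s) = (s + 1)(s - 1) / -1
  L_2(s) = (s + 1)s / 2
Then f(s) = -5·L_0(s) - 4·L_1(s) - 15·L_2(s).
Expanding and collecting terms gives f(s) = -6s^2 - 5s - 4.
Evaluating at s = 2: f(2) = -38.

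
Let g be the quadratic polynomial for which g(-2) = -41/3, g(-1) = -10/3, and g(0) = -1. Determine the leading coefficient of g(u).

-4

Write g(u) = au^2 + bu + c. Substituting each data point gives a linear system:
  4a - 2b + c = -41/3
  a - b + c = -10/3
  c = -1
Solving the system yields a = -4, b = -5/3, c = -1.
So g(u) = -4u² - (5/3)u - 1.
The leading coefficient is -4.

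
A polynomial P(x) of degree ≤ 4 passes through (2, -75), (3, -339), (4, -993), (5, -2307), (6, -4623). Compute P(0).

3

Forward differences of the values at x = 2, 3, 4, 5, 6:
  P  : -75  -339  -993  -2307  -4623
  Δ  : -264  -654  -1314  -2316
  Δ^2: -390  -660  -1002
  Δ^3: -270  -342
  Δ^4: -72
The fourth differences are constant, confirming degree 4.
Interpolating (Newton forward form) and evaluating at x = 0 gives P(0) = 3.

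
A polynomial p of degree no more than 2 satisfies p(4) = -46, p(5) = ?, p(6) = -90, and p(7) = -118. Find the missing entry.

On equispaced nodes a degree-2 polynomial has vanishing third forward difference, so
  - p(4) + 3·p(5) - 3·p(6) + p(7) = 0.
Substituting the known values and solving for p(5):
  3·p(5) = -198
  p(5) = -66.

-66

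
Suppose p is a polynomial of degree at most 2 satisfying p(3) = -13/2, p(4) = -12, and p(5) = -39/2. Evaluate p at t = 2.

-3

Forward differences of the values at t = 3, 4, 5:
  p  : -13/2  -12  -39/2
  Δ  : -11/2  -15/2
  Δ^2: -2
The second differences are constant, confirming degree 2.
Interpolating (Newton forward form) and evaluating at t = 2 gives p(2) = -3.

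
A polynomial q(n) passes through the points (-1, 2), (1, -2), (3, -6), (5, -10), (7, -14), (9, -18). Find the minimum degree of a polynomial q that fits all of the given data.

1

Forward differences of the values at n = -1, 1, 3, 5, 7, 9:
  q  : 2  -2  -6  -10  -14  -18
  Δ  : -4  -4  -4  -4  -4
  Δ^2: 0  0  0  0
  Δ^3: 0  0  0
  Δ^4: 0  0
  Δ^5: 0
The first differences are constant (-4) and nonzero, while all higher differences vanish, so the minimal degree is 1.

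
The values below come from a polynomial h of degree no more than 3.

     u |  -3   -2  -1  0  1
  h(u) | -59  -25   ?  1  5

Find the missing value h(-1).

-7

On equispaced nodes a degree-3 polynomial has vanishing fourth forward difference, so
  h(-3) - 4·h(-2) + 6·h(-1) - 4·h(0) + h(1) = 0.
Substituting the known values and solving for h(-1):
  6·h(-1) = -42
  h(-1) = -7.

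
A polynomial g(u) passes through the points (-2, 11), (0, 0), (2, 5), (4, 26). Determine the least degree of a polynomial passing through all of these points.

2

Forward differences of the values at u = -2, 0, 2, 4:
  g  : 11  0  5  26
  Δ  : -11  5  21
  Δ^2: 16  16
  Δ^3: 0
The second differences are constant (16) and nonzero, while all higher differences vanish, so the minimal degree is 2.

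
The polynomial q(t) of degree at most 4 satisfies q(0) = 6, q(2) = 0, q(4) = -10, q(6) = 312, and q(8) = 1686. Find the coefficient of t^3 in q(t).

Write q(t) = at^4 + bt^3 + ct^2 + dt + e. Substituting each data point gives a linear system:
  e = 6
  16a + 8b + 4c + 2d + e = 0
  256a + 64b + 16c + 4d + e = -10
  1296a + 216b + 36c + 6d + e = 312
  4096a + 512b + 64c + 8d + e = 1686
Solving the system yields a = 1, b = -5, c = 3/2, d = 6, e = 6.
So q(t) = t⁴ - 5t³ + (3/2)t² + 6t + 6.
The coefficient of t^3 is -5.

-5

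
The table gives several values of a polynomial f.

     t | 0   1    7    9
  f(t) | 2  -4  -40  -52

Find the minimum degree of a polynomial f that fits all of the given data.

Divided differences on the nodes 0, 1, 7, 9:
  order 0: 2  -4  -40  -52
  order 1: -6  -6  -6
  order 2: 0  0
  order 3: 0
The order-1 divided differences are all -6 (nonzero) and every higher order vanishes, so the data lies on a polynomial of degree exactly 1.

1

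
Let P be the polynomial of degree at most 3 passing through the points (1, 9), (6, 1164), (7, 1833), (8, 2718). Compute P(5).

681

Write P(s) = as^3 + bs^2 + cs + d. Substituting each data point gives a linear system:
  a + b + c + d = 9
  216a + 36b + 6c + d = 1164
  343a + 49b + 7c + d = 1833
  512a + 64b + 8c + d = 2718
Solving the system yields a = 5, b = 3, c = -5, d = 6.
So P(s) = 5s³ + 3s² - 5s + 6.
Then P(5) = 681.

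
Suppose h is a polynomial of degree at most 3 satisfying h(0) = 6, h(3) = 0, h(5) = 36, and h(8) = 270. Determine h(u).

h(u) = u^3 - 4u^2 + u + 6

Using the Lagrange interpolation formula with nodes 0, 3, 5, 8:
  L_0(u) = (u - 3)(u - 5)(u - 8) / -120
  L_1(u) = u(u - 5)(u - 8) / 30
  L_2(u) = u(u - 3)(u - 8) / -30
  L_3(u) = u(u - 3)(u - 5) / 120
Then h(u) = 6·L_0(u) + 0·L_1(u) + 36·L_2(u) + 270·L_3(u).
Expanding and collecting terms gives h(u) = u^3 - 4u^2 + u + 6.
Check: h(3) = 0. ✓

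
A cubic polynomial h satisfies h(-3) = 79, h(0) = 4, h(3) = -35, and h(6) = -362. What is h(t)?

h(t) = -2t^3 + 2t^2 - t + 4

Using the Lagrange interpolation formula with nodes -3, 0, 3, 6:
  L_0(t) = t(t - 3)(t - 6) / -162
  L_1(t) = (t + 3)(t - 3)(t - 6) / 54
  L_2(t) = (t + 3)t(t - 6) / -54
  L_3(t) = (t + 3)t(t - 3) / 162
Then h(t) = 79·L_0(t) + 4·L_1(t) - 35·L_2(t) - 362·L_3(t).
Expanding and collecting terms gives h(t) = -2t³ + 2t² - t + 4.
Check: h(-3) = 79. ✓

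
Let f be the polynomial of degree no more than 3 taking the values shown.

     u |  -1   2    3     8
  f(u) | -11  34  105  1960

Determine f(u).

f(u) = 4u^3 - 2u^2 + 5u

Write f(u) = au^3 + bu^2 + cu + d. Substituting each data point gives a linear system:
  -a + b - c + d = -11
  8a + 4b + 2c + d = 34
  27a + 9b + 3c + d = 105
  512a + 64b + 8c + d = 1960
Solving the system yields a = 4, b = -2, c = 5, d = 0.
So f(u) = 4u^3 - 2u^2 + 5u.
Check: f(2) = 34. ✓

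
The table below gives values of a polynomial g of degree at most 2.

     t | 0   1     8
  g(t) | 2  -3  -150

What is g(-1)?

3

Write g(t) = at^2 + bt + c. Substituting each data point gives a linear system:
  c = 2
  a + b + c = -3
  64a + 8b + c = -150
Solving the system yields a = -2, b = -3, c = 2.
So g(t) = -2t^2 - 3t + 2.
Then g(-1) = 3.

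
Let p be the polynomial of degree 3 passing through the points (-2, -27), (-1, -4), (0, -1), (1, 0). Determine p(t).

p(t) = 3t^3 - t^2 - t - 1

Write p(t) = at^3 + bt^2 + ct + d. Substituting each data point gives a linear system:
  -8a + 4b - 2c + d = -27
  -a + b - c + d = -4
  d = -1
  a + b + c + d = 0
Solving the system yields a = 3, b = -1, c = -1, d = -1.
So p(t) = 3t^3 - t^2 - t - 1.
Check: p(-2) = -27. ✓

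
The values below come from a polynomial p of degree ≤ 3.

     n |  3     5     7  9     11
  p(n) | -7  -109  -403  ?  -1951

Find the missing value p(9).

-985

The 4 known points determine the degree-3 polynomial uniquely.
Write p(n) = an^3 + bn^2 + cn + d. Substituting each data point gives a linear system:
  27a + 9b + 3c + d = -7
  125a + 25b + 5c + d = -109
  343a + 49b + 7c + d = -403
  1331a + 121b + 11c + d = -1951
Solving the system yields a = -2, b = 6, c = -1, d = -4.
So p(n) = -2n^3 + 6n^2 - n - 4.
Then p(9) = -985.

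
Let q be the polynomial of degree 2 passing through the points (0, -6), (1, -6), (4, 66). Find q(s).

Write q(s) = as^2 + bs + c. Substituting each data point gives a linear system:
  c = -6
  a + b + c = -6
  16a + 4b + c = 66
Solving the system yields a = 6, b = -6, c = -6.
So q(s) = 6s² - 6s - 6.
Check: q(0) = -6. ✓

q(s) = 6s^2 - 6s - 6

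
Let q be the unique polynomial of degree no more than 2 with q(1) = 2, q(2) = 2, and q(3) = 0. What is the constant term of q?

Write q(u) = au^2 + bu + c. Substituting each data point gives a linear system:
  a + b + c = 2
  4a + 2b + c = 2
  9a + 3b + c = 0
Solving the system yields a = -1, b = 3, c = 0.
So q(u) = -u^2 + 3u.
The constant term is 0.

0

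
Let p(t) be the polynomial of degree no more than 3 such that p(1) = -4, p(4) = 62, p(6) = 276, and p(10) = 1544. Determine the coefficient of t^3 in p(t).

2

Write p(t) = at^3 + bt^2 + ct + d. Substituting each data point gives a linear system:
  a + b + c + d = -4
  64a + 16b + 4c + d = 62
  216a + 36b + 6c + d = 276
  1000a + 100b + 10c + d = 1544
Solving the system yields a = 2, b = -5, c = 5, d = -6.
So p(t) = 2t^3 - 5t^2 + 5t - 6.
The leading coefficient is 2.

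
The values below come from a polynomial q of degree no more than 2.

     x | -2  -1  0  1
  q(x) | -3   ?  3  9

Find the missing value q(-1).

The 3 known points determine the degree-2 polynomial uniquely.
Write q(x) = ax^2 + bx + c. Substituting each data point gives a linear system:
  4a - 2b + c = -3
  c = 3
  a + b + c = 9
Solving the system yields a = 1, b = 5, c = 3.
So q(x) = x^2 + 5x + 3.
Then q(-1) = -1.

-1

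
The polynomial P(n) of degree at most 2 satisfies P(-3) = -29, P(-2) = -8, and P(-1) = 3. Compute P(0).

4

Forward differences of the values at n = -3, -2, -1:
  P  : -29  -8  3
  Δ  : 21  11
  Δ^2: -10
The second differences are constant, confirming degree 2.
Interpolating (Newton forward form) and evaluating at n = 0 gives P(0) = 4.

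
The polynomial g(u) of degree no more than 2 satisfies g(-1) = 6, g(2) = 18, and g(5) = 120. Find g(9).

Using the Lagrange interpolation formula with nodes -1, 2, 5:
  L_0(u) = (u - 2)(u - 5) / 18
  L_1(u) = (u + 1)(u - 5) / -9
  L_2(u) = (u + 1)(u - 2) / 18
Then g(u) = 6·L_0(u) + 18·L_1(u) + 120·L_2(u).
Expanding and collecting terms gives g(u) = 5u^2 - u.
Evaluating at u = 9: g(9) = 396.

396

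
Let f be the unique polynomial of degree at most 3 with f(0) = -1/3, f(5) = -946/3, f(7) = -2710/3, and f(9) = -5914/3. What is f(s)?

f(s) = -3s^3 + 3s^2 - 3s - 1/3

Write f(s) = as^3 + bs^2 + cs + d. Substituting each data point gives a linear system:
  d = -1/3
  125a + 25b + 5c + d = -946/3
  343a + 49b + 7c + d = -2710/3
  729a + 81b + 9c + d = -5914/3
Solving the system yields a = -3, b = 3, c = -3, d = -1/3.
So f(s) = -3s^3 + 3s^2 - 3s - 1/3.
Check: f(9) = -5914/3. ✓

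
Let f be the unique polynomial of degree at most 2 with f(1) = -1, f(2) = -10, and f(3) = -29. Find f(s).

Write f(s) = as^2 + bs + c. Substituting each data point gives a linear system:
  a + b + c = -1
  4a + 2b + c = -10
  9a + 3b + c = -29
Solving the system yields a = -5, b = 6, c = -2.
So f(s) = -5s² + 6s - 2.
Check: f(3) = -29. ✓

f(s) = -5s^2 + 6s - 2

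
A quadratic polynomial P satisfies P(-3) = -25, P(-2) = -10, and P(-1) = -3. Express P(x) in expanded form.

P(x) = -4x^2 - 5x - 4

Write P(x) = ax^2 + bx + c. Substituting each data point gives a linear system:
  9a - 3b + c = -25
  4a - 2b + c = -10
  a - b + c = -3
Solving the system yields a = -4, b = -5, c = -4.
So P(x) = -4x^2 - 5x - 4.
Check: P(-1) = -3. ✓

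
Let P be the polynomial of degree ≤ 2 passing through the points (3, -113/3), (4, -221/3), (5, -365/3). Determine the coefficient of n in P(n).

6

Write P(n) = an^2 + bn + c. Substituting each data point gives a linear system:
  9a + 3b + c = -113/3
  16a + 4b + c = -221/3
  25a + 5b + c = -365/3
Solving the system yields a = -6, b = 6, c = -5/3.
So P(n) = -6n^2 + 6n - 5/3.
The coefficient of n is 6.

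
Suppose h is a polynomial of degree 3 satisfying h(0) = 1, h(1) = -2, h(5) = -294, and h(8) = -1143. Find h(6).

-497

Write h(t) = at^3 + bt^2 + ct + d. Substituting each data point gives a linear system:
  d = 1
  a + b + c + d = -2
  125a + 25b + 5c + d = -294
  512a + 64b + 8c + d = -1143
Solving the system yields a = -2, b = -2, c = 1, d = 1.
So h(t) = -2t^3 - 2t^2 + t + 1.
Then h(6) = -497.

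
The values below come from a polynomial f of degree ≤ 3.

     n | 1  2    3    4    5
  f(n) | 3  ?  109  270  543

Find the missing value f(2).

The 4 known points determine the degree-3 polynomial uniquely.
Write f(n) = an^3 + bn^2 + cn + d. Substituting each data point gives a linear system:
  a + b + c + d = 3
  27a + 9b + 3c + d = 109
  64a + 16b + 4c + d = 270
  125a + 25b + 5c + d = 543
Solving the system yields a = 5, b = -4, c = 4, d = -2.
So f(n) = 5n^3 - 4n^2 + 4n - 2.
Then f(2) = 30.

30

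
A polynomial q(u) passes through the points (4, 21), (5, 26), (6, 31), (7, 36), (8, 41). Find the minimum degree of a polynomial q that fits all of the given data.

Forward differences of the values at u = 4, 5, 6, 7, 8:
  q  : 21  26  31  36  41
  Δ  : 5  5  5  5
  Δ^2: 0  0  0
  Δ^3: 0  0
  Δ^4: 0
The first differences are constant (5) and nonzero, while all higher differences vanish, so the minimal degree is 1.

1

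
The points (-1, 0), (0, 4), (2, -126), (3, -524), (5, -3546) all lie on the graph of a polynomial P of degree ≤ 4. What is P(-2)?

Write P(s) = as^4 + bs^3 + cs^2 + ds + e. Substituting each data point gives a linear system:
  a - b + c - d + e = 0
  e = 4
  16a + 8b + 4c + 2d + e = -126
  81a + 27b + 9c + 3d + e = -524
  625a + 125b + 25c + 5d + e = -3546
Solving the system yields a = -5, b = -2, c = -6, d = -5, e = 4.
So P(s) = -5s^4 - 2s^3 - 6s^2 - 5s + 4.
Then P(-2) = -74.

-74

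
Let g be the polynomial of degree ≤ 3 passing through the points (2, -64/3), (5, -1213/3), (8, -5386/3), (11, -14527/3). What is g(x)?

g(x) = -4x^3 + 4x^2 + (1/3)x - 6

Using the Lagrange interpolation formula with nodes 2, 5, 8, 11:
  L_0(x) = (x - 5)(x - 8)(x - 11) / -162
  L_1(x) = (x - 2)(x - 8)(x - 11) / 54
  L_2(x) = (x - 2)(x - 5)(x - 11) / -54
  L_3(x) = (x - 2)(x - 5)(x - 8) / 162
Then g(x) = -64/3·L_0(x) - 1213/3·L_1(x) - 5386/3·L_2(x) - 14527/3·L_3(x).
Expanding and collecting terms gives g(x) = -4x³ + 4x² + (1/3)x - 6.
Check: g(8) = -5386/3. ✓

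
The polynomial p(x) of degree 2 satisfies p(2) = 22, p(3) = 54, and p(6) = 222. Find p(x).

Write p(x) = ax^2 + bx + c. Substituting each data point gives a linear system:
  4a + 2b + c = 22
  9a + 3b + c = 54
  36a + 6b + c = 222
Solving the system yields a = 6, b = 2, c = -6.
So p(x) = 6x^2 + 2x - 6.
Check: p(3) = 54. ✓

p(x) = 6x^2 + 2x - 6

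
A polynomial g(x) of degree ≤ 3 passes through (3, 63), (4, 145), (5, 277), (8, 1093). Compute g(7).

Write g(x) = ax^3 + bx^2 + cx + d. Substituting each data point gives a linear system:
  27a + 9b + 3c + d = 63
  64a + 16b + 4c + d = 145
  125a + 25b + 5c + d = 277
  512a + 64b + 8c + d = 1093
Solving the system yields a = 2, b = 1, c = 1, d = -3.
So g(x) = 2x³ + x² + x - 3.
Then g(7) = 739.

739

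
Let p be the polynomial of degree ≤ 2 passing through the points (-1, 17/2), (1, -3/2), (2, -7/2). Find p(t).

Write p(t) = at^2 + bt + c. Substituting each data point gives a linear system:
  a - b + c = 17/2
  a + b + c = -3/2
  4a + 2b + c = -7/2
Solving the system yields a = 1, b = -5, c = 5/2.
So p(t) = t² - 5t + 5/2.
Check: p(2) = -7/2. ✓

p(t) = t^2 - 5t + 5/2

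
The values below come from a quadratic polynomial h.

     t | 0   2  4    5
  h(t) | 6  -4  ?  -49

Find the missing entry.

The 3 known points determine the degree-2 polynomial uniquely.
Write h(t) = at^2 + bt + c. Substituting each data point gives a linear system:
  c = 6
  4a + 2b + c = -4
  25a + 5b + c = -49
Solving the system yields a = -2, b = -1, c = 6.
So h(t) = -2t² - t + 6.
Then h(4) = -30.

-30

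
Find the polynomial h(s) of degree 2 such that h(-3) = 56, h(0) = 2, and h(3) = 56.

Write h(s) = as^2 + bs + c. Substituting each data point gives a linear system:
  9a - 3b + c = 56
  c = 2
  9a + 3b + c = 56
Solving the system yields a = 6, b = 0, c = 2.
So h(s) = 6s^2 + 2.
Check: h(3) = 56. ✓

h(s) = 6s^2 + 2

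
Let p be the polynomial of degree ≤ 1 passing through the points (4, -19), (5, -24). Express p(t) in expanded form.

p(t) = -5t + 1

Using the Lagrange interpolation formula with nodes 4, 5:
  L_0(t) = (t - 5) / -1
  L_1(t) = (t - 4) / 1
Then p(t) = -19·L_0(t) - 24·L_1(t).
Expanding and collecting terms gives p(t) = -5t + 1.
Check: p(4) = -19. ✓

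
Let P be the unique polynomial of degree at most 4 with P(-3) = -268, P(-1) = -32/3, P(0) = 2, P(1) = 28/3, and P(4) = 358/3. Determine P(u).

Using the Lagrange interpolation formula with nodes -3, -1, 0, 1, 4:
  L_0(u) = (u + 1)u(u - 1)(u - 4) / 168
  L_1(u) = (u + 3)u(u - 1)(u - 4) / -20
  L_2(u) = (u + 3)(u + 1)(u - 1)(u - 4) / 12
  L_3(u) = (u + 3)(u + 1)u(u - 4) / -24
  L_4(u) = (u + 3)(u + 1)u(u - 1) / 420
Then P(u) = -268·L_0(u) - 32/3·L_1(u) + 2·L_2(u) + 28/3·L_3(u) + 358/3·L_4(u).
Expanding and collecting terms gives P(u) = -u⁴ + 6u³ - (5/3)u² + 4u + 2.
Check: P(0) = 2. ✓

P(u) = -u^4 + 6u^3 - (5/3)u^2 + 4u + 2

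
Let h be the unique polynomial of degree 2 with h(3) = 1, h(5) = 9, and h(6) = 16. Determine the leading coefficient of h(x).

Write h(x) = ax^2 + bx + c. Substituting each data point gives a linear system:
  9a + 3b + c = 1
  25a + 5b + c = 9
  36a + 6b + c = 16
Solving the system yields a = 1, b = -4, c = 4.
So h(x) = x² - 4x + 4.
The leading coefficient is 1.

1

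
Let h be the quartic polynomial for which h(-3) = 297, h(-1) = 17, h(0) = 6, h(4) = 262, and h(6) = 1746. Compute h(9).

Write h(n) = an^4 + bn^3 + cn^2 + dn + e. Substituting each data point gives a linear system:
  81a - 27b + 9c - 3d + e = 297
  a - b + c - d + e = 17
  e = 6
  256a + 64b + 16c + 4d + e = 262
  1296a + 216b + 36c + 6d + e = 1746
Solving the system yields a = 2, b = -4, c = 1, d = -4, e = 6.
So h(n) = 2n^4 - 4n^3 + n^2 - 4n + 6.
Then h(9) = 10257.

10257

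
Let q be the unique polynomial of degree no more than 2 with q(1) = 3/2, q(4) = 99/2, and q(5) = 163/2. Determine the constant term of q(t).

Write q(t) = at^2 + bt + c. Substituting each data point gives a linear system:
  a + b + c = 3/2
  16a + 4b + c = 99/2
  25a + 5b + c = 163/2
Solving the system yields a = 4, b = -4, c = 3/2.
So q(t) = 4t² - 4t + 3/2.
The constant term is 3/2.

3/2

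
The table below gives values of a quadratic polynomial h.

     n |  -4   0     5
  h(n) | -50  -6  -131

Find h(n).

h(n) = -4n^2 - 5n - 6

Write h(n) = an^2 + bn + c. Substituting each data point gives a linear system:
  16a - 4b + c = -50
  c = -6
  25a + 5b + c = -131
Solving the system yields a = -4, b = -5, c = -6.
So h(n) = -4n^2 - 5n - 6.
Check: h(-4) = -50. ✓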